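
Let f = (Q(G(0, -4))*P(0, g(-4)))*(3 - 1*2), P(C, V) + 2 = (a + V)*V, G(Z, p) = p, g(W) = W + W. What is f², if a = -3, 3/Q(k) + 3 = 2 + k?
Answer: 66564/25 ≈ 2662.6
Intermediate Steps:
g(W) = 2*W
Q(k) = 3/(-1 + k) (Q(k) = 3/(-3 + (2 + k)) = 3/(-1 + k))
P(C, V) = -2 + V*(-3 + V) (P(C, V) = -2 + (-3 + V)*V = -2 + V*(-3 + V))
f = -258/5 (f = ((3/(-1 - 4))*(-2 + (2*(-4))² - 6*(-4)))*(3 - 1*2) = ((3/(-5))*(-2 + (-8)² - 3*(-8)))*(3 - 2) = ((3*(-⅕))*(-2 + 64 + 24))*1 = -⅗*86*1 = -258/5*1 = -258/5 ≈ -51.600)
f² = (-258/5)² = 66564/25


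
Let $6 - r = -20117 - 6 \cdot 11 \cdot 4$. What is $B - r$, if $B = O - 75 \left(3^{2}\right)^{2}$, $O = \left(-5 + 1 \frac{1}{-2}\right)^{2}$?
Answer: $- \frac{105727}{4} \approx -26432.0$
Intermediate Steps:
$O = \frac{121}{4}$ ($O = \left(-5 + 1 \left(- \frac{1}{2}\right)\right)^{2} = \left(-5 - \frac{1}{2}\right)^{2} = \left(- \frac{11}{2}\right)^{2} = \frac{121}{4} \approx 30.25$)
$B = - \frac{24179}{4}$ ($B = \frac{121}{4} - 75 \left(3^{2}\right)^{2} = \frac{121}{4} - 75 \cdot 9^{2} = \frac{121}{4} - 6075 = - \frac{24179}{4} \approx -6044.8$)
$r = 20387$ ($r = 6 - \left(-20117 - 6 \cdot 11 \cdot 4\right) = 6 - \left(-20117 - 66 \cdot 4\right) = 6 - \left(-20117 - 264\right) = 6 - -20381 = 6 + 20381 = 20387$)
$B - r = - \frac{24179}{4} - 20387 = - \frac{105727}{4}$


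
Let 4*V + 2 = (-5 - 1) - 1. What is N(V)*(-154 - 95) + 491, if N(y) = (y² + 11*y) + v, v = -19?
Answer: 161987/16 ≈ 10124.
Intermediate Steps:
V = -9/4 (V = -½ + ((-5 - 1) - 1)/4 = -½ + (-6 - 1)/4 = -½ + (¼)*(-7) = -½ - 7/4 = -9/4 ≈ -2.2500)
N(y) = -19 + y² + 11*y (N(y) = (y² + 11*y) - 19 = -19 + y² + 11*y)
N(V)*(-154 - 95) + 491 = (-19 + (-9/4)² + 11*(-9/4))*(-154 - 95) + 491 = (-19 + 81/16 - 99/4)*(-249) + 491 = -619/16*(-249) + 491 = 154131/16 + 491 = 161987/16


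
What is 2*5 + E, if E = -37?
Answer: -27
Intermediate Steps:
2*5 + E = 2*5 - 37 = 10 - 37 = -27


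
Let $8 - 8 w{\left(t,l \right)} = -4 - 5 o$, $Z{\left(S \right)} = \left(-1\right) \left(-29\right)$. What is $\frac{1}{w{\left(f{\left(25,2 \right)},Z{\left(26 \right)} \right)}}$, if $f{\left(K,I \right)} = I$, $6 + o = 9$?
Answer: $\frac{8}{27} \approx 0.2963$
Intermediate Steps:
$o = 3$ ($o = -6 + 9 = 3$)
$Z{\left(S \right)} = 29$
$w{\left(t,l \right)} = \frac{27}{8}$ ($w{\left(t,l \right)} = 1 - \frac{-4 - 15}{8} = 1 - - \frac{19}{8} = 1 + \frac{19}{8} = \frac{27}{8}$)
$\frac{1}{w{\left(f{\left(25,2 \right)},Z{\left(26 \right)} \right)}} = \frac{1}{\frac{27}{8}} = \frac{8}{27}$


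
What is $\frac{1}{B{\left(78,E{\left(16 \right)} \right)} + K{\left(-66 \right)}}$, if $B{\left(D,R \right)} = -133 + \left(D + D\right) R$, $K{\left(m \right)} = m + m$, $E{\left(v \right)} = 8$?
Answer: $\frac{1}{983} \approx 0.0010173$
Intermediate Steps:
$K{\left(m \right)} = 2 m$
$B{\left(D,R \right)} = -133 + 2 D R$
$\frac{1}{B{\left(78,E{\left(16 \right)} \right)} + K{\left(-66 \right)}} = \frac{1}{\left(-133 + 2 \cdot 78 \cdot 8\right) + 2 \left(-66\right)} = \frac{1}{\left(-133 + 1248\right) - 132} = \frac{1}{1115 - 132} = \frac{1}{983}$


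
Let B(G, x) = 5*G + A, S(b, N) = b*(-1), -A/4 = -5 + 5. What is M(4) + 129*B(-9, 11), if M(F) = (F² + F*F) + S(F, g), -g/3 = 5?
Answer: -5777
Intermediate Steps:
A = 0 (A = -4*(-5 + 5) = -4*0 = 0)
g = -15 (g = -3*5 = -15)
S(b, N) = -b
B(G, x) = 5*G (B(G, x) = 5*G + 0 = 5*G)
M(F) = -F + 2*F² (M(F) = (F² + F*F) - F = (F² + F²) - F = 2*F² - F = -F + 2*F²)
M(4) + 129*B(-9, 11) = 4*(-1 + 2*4) + 129*(5*(-9)) = 4*(-1 + 8) + 129*(-45) = 4*7 - 5805 = 28 - 5805 = -5777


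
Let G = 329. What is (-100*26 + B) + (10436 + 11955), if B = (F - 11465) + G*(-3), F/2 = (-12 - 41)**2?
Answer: 12957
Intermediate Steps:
F = 5618 (F = 2*(-12 - 41)**2 = 2*(-53)**2 = 2*2809 = 5618)
B = -6834 (B = (5618 - 11465) + 329*(-3) = -5847 - 987 = -6834)
(-100*26 + B) + (10436 + 11955) = (-100*26 - 6834) + (10436 + 11955) = (-2600 - 6834) + 22391 = -9434 + 22391 = 12957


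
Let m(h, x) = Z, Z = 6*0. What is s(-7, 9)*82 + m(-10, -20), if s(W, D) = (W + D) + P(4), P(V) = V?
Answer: 492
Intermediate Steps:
Z = 0
s(W, D) = 4 + D + W (s(W, D) = (W + D) + 4 = (D + W) + 4 = 4 + D + W)
m(h, x) = 0
s(-7, 9)*82 + m(-10, -20) = (4 + 9 - 7)*82 + 0 = 6*82 + 0 = 492 + 0 = 492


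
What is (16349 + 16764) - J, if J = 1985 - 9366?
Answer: 40494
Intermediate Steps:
J = -7381
(16349 + 16764) - J = (16349 + 16764) - 1*(-7381) = 33113 + 7381 = 40494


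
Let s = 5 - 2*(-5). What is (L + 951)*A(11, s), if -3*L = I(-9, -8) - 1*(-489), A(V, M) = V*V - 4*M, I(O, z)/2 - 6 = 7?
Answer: 142618/3 ≈ 47539.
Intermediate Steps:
s = 15 (s = 5 + 10 = 15)
I(O, z) = 26 (I(O, z) = 12 + 2*7 = 12 + 14 = 26)
A(V, M) = V² - 4*M
L = -515/3 (L = -(26 - 1*(-489))/3 = -(26 + 489)/3 = -⅓*515 = -515/3 ≈ -171.67)
(L + 951)*A(11, s) = (-515/3 + 951)*(11² - 4*15) = 2338*(121 - 60)/3 = (2338/3)*61 = 142618/3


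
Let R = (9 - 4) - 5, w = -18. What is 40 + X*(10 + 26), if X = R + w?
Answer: -608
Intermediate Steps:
R = 0 (R = 5 - 5 = 0)
X = -18 (X = 0 - 18 = -18)
40 + X*(10 + 26) = 40 - 18*(10 + 26) = 40 - 18*36 = 40 - 648 = -608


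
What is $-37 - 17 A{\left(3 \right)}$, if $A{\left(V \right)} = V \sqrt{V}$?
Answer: $-37 - 51 \sqrt{3} \approx -125.33$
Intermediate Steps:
$A{\left(V \right)} = V^{\frac{3}{2}}$
$-37 - 17 A{\left(3 \right)} = -37 - 17 \cdot 3^{\frac{3}{2}} = -37 - 17 \cdot 3 \sqrt{3} = -37 - 51 \sqrt{3}$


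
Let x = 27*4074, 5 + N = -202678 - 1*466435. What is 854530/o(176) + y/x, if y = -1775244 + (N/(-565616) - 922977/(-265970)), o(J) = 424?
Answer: 8270825772502814903/4136939188356240 ≈ 1999.3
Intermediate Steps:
N = -669118 (N = -5 + (-202678 - 1*466435) = -5 + (-202678 - 466435) = -5 - 669113 = -669118)
y = -66765370483170397/37609221880 (y = -1775244 + (-669118/(-565616) - 922977/(-265970)) = -1775244 + (-669118*(-1/565616) - 922977*(-1/265970)) = -1775244 + (334559/282808 + 922977/265970) = -1775244 + 175003968323/37609221880 = -66765370483170397/37609221880 ≈ -1.7752e+6)
x = 109998
854530/o(176) + y/x = 854530/424 - 66765370483170397/37609221880/109998 = 854530*(1/424) - 66765370483170397/37609221880*1/109998 = 427265/212 - 66765370483170397/4136939188356240 = 8270825772502814903/4136939188356240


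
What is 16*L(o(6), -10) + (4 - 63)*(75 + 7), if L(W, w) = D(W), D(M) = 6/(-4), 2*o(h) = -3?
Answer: -4862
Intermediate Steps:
o(h) = -3/2 (o(h) = (½)*(-3) = -3/2)
D(M) = -3/2 (D(M) = 6*(-¼) = -3/2)
L(W, w) = -3/2
16*L(o(6), -10) + (4 - 63)*(75 + 7) = 16*(-3/2) + (4 - 63)*(75 + 7) = -24 - 59*82 = -24 - 4838 = -4862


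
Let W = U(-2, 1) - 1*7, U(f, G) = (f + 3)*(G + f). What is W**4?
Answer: 4096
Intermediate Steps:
U(f, G) = (3 + f)*(G + f)
W = -8 (W = ((-2)**2 + 3*1 + 3*(-2) + 1*(-2)) - 1*7 = (4 + 3 - 6 - 2) - 7 = -1 - 7 = -8)
W**4 = (-8)**4 = 4096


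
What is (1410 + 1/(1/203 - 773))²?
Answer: 48953410839947329/24623258724 ≈ 1.9881e+6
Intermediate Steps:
(1410 + 1/(1/203 - 773))² = (1410 + 1/(-156918/203))² = (1410 - 203/156918)² = (221254177/156918)² = 48953410839947329/24623258724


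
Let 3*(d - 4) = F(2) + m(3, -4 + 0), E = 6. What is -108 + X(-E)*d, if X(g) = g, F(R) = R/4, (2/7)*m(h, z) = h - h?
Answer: -133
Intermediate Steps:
m(h, z) = 0 (m(h, z) = 7*(h - h)/2 = (7/2)*0 = 0)
F(R) = R/4 (F(R) = R*(¼) = R/4)
d = 25/6 (d = 4 + ((¼)*2 + 0)/3 = 4 + (½ + 0)/3 = 4 + (⅓)*(½) = 4 + ⅙ = 25/6 ≈ 4.1667)
-108 + X(-E)*d = -108 - 1*6*(25/6) = -108 - 6*25/6 = -108 - 25 = -133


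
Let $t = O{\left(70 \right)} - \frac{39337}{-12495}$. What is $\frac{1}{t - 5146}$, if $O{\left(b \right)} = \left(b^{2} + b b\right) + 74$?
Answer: $\frac{12495}{59115697} \approx 0.00021137$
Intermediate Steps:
$O{\left(b \right)} = 74 + 2 b^{2}$ ($O{\left(b \right)} = \left(b^{2} + b^{2}\right) + 74 = 2 b^{2} + 74 = 74 + 2 b^{2}$)
$t = \frac{123414967}{12495}$ ($t = \left(74 + 2 \cdot 70^{2}\right) - \frac{39337}{-12495} = \left(74 + 2 \cdot 4900\right) - 39337 \left(- \frac{1}{12495}\right) = \left(74 + 9800\right) - - \frac{39337}{12495} = 9874 + \frac{39337}{12495} = \frac{123414967}{12495} \approx 9877.1$)
$\frac{1}{t - 5146} = \frac{1}{\frac{123414967}{12495} - 5146} = \frac{1}{\frac{59115697}{12495}} = \frac{12495}{59115697}$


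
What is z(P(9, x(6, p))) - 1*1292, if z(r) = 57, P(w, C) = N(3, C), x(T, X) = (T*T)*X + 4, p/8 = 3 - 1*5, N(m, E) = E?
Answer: -1235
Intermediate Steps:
p = -16 (p = 8*(3 - 1*5) = 8*(3 - 5) = 8*(-2) = -16)
x(T, X) = 4 + X*T**2 (x(T, X) = T**2*X + 4 = X*T**2 + 4 = 4 + X*T**2)
P(w, C) = C
z(P(9, x(6, p))) - 1*1292 = 57 - 1*1292 = 57 - 1292 = -1235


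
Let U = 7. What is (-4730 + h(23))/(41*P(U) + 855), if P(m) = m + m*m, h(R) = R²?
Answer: -4201/3151 ≈ -1.3332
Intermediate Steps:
P(m) = m + m²
(-4730 + h(23))/(41*P(U) + 855) = (-4730 + 23²)/(41*(7*(1 + 7)) + 855) = (-4730 + 529)/(41*(7*8) + 855) = -4201/(41*56 + 855) = -4201/(2296 + 855) = -4201/3151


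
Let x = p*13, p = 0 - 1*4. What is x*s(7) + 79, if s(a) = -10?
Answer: 599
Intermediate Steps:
p = -4 (p = 0 - 4 = -4)
x = -52 (x = -4*13 = -52)
x*s(7) + 79 = -52*(-10) + 79 = 520 + 79 = 599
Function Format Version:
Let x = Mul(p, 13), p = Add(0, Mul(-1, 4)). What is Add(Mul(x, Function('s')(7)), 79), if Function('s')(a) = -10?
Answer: 599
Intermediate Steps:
p = -4 (p = Add(0, -4) = -4)
x = -52 (x = Mul(-4, 13) = -52)
Add(Mul(x, Function('s')(7)), 79) = Add(Mul(-52, -10), 79) = Add(520, 79) = 599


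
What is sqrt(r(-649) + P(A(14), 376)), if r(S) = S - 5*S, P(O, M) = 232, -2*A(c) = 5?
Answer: 2*sqrt(707) ≈ 53.179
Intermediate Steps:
A(c) = -5/2 (A(c) = -1/2*5 = -5/2)
r(S) = -4*S
sqrt(r(-649) + P(A(14), 376)) = sqrt(-4*(-649) + 232) = sqrt(2596 + 232) = sqrt(2828) = 2*sqrt(707)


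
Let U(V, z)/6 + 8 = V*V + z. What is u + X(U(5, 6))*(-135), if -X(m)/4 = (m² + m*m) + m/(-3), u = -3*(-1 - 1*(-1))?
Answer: 20542680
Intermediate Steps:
U(V, z) = -48 + 6*z + 6*V² (U(V, z) = -48 + 6*(V*V + z) = -48 + 6*(V² + z) = -48 + 6*(z + V²) = -48 + (6*z + 6*V²) = -48 + 6*z + 6*V²)
u = 0 (u = -3*(-1 + 1) = -3*0 = 0)
X(m) = -8*m² + 4*m/3 (X(m) = -4*((m² + m*m) + m/(-3)) = -4*((m² + m²) + m*(-⅓)) = -4*(2*m² - m/3) = -8*m² + 4*m/3)
u + X(U(5, 6))*(-135) = 0 + (4*(-48 + 6*6 + 6*5²)*(1 - 6*(-48 + 6*6 + 6*5²))/3)*(-135) = 0 + (4*(-48 + 36 + 6*25)*(1 - 6*(-48 + 36 + 6*25))/3)*(-135) = 0 + (4*(-48 + 36 + 150)*(1 - 6*(-48 + 36 + 150))/3)*(-135) = 0 + ((4/3)*138*(1 - 6*138))*(-135) = 0 + ((4/3)*138*(1 - 828))*(-135) = 0 + ((4/3)*138*(-827))*(-135) = 0 - 152168*(-135) = 0 + 20542680 = 20542680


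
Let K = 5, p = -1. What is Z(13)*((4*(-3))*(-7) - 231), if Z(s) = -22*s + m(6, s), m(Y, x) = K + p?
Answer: 41454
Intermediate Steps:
m(Y, x) = 4 (m(Y, x) = 5 - 1 = 4)
Z(s) = 4 - 22*s (Z(s) = -22*s + 4 = 4 - 22*s)
Z(13)*((4*(-3))*(-7) - 231) = (4 - 22*13)*((4*(-3))*(-7) - 231) = (4 - 286)*(-12*(-7) - 231) = -282*(84 - 231) = -282*(-147) = 41454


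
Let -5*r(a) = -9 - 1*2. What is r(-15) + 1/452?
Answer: 4977/2260 ≈ 2.2022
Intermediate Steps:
r(a) = 11/5 (r(a) = -(-9 - 1*2)/5 = -(-9 - 2)/5 = -1/5*(-11) = 11/5)
r(-15) + 1/452 = 11/5 + 1/452 = 4977/2260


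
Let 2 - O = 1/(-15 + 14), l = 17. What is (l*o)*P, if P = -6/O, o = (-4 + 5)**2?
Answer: -34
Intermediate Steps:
O = 3 (O = 2 - 1/(-15 + 14) = 2 - 1/(-1) = 2 - 1*(-1) = 2 + 1 = 3)
o = 1 (o = 1**2 = 1)
P = -2 (P = -6/3 = -6*1/3 = -2)
(l*o)*P = (17*1)*(-2) = 17*(-2) = -34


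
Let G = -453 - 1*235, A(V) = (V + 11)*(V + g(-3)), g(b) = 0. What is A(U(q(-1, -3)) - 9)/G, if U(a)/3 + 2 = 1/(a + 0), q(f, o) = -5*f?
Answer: -153/2150 ≈ -0.071163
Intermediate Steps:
U(a) = -6 + 3/a (U(a) = -6 + 3/(a + 0) = -6 + 3/a)
A(V) = V*(11 + V) (A(V) = (V + 11)*(V + 0) = (11 + V)*V = V*(11 + V))
G = -688 (G = -453 - 235 = -688)
A(U(q(-1, -3)) - 9)/G = (((-6 + 3/((-5*(-1)))) - 9)*(11 + ((-6 + 3/((-5*(-1)))) - 9)))/(-688) = (((-6 + 3/5) - 9)*(11 + ((-6 + 3/5) - 9)))*(-1/688) = (((-6 + 3*(⅕)) - 9)*(11 + ((-6 + 3*(⅕)) - 9)))*(-1/688) = (((-6 + ⅗) - 9)*(11 + ((-6 + ⅗) - 9)))*(-1/688) = ((-27/5 - 9)*(11 + (-27/5 - 9)))*(-1/688) = -72*(11 - 72/5)/5*(-1/688) = -72/5*(-17/5)*(-1/688) = (1224/25)*(-1/688) = -153/2150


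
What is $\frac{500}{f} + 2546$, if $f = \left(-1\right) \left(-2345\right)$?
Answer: $\frac{1194174}{469} \approx 2546.2$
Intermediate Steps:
$f = 2345$
$\frac{500}{f} + 2546 = \frac{500}{2345} + 2546 = 500 \cdot \frac{1}{2345} + 2546 = \frac{100}{469} + 2546 = \frac{1194174}{469}$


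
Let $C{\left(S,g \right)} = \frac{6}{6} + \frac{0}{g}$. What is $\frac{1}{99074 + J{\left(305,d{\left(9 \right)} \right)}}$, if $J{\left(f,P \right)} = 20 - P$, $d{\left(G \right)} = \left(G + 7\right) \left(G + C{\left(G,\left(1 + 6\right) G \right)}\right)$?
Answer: $\frac{1}{98934} \approx 1.0108 \cdot 10^{-5}$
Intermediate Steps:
$C{\left(S,g \right)} = 1$ ($C{\left(S,g \right)} = 6 \cdot \frac{1}{6} + 0 = 1 + 0 = 1$)
$d{\left(G \right)} = \left(1 + G\right) \left(7 + G\right)$ ($d{\left(G \right)} = \left(G + 7\right) \left(G + 1\right) = \left(7 + G\right) \left(1 + G\right) = \left(1 + G\right) \left(7 + G\right)$)
$\frac{1}{99074 + J{\left(305,d{\left(9 \right)} \right)}} = \frac{1}{99074 - \left(68 + 72\right)} = \frac{1}{99074 + \left(20 - \left(7 + 81 + 72\right)\right)} = \frac{1}{99074 + \left(20 - 160\right)} = \frac{1}{99074 - 140} = \frac{1}{98934}$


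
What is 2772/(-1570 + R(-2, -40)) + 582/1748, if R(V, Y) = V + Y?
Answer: -488409/352222 ≈ -1.3867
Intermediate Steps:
2772/(-1570 + R(-2, -40)) + 582/1748 = 2772/(-1570 + (-2 - 40)) + 582/1748 = 2772/(-1570 - 42) + 582*(1/1748) = 2772/(-1612) + 291/874 = 2772*(-1/1612) + 291/874 = -693/403 + 291/874 = -488409/352222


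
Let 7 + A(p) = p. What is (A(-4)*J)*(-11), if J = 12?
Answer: 1452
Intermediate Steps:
A(p) = -7 + p
(A(-4)*J)*(-11) = ((-7 - 4)*12)*(-11) = -11*12*(-11) = -132*(-11) = 1452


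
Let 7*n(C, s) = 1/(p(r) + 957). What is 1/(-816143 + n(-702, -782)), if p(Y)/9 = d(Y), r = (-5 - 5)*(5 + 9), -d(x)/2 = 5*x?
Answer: -94899/77451154556 ≈ -1.2253e-6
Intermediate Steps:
d(x) = -10*x
r = -140 (r = -10*14 = -140)
p(Y) = -90*Y (p(Y) = 9*(-10*Y) = -90*Y)
n(C, s) = 1/94899 (n(C, s) = 1/(7*(-90*(-140) + 957)) = 1/(7*(12600 + 957)) = (1/7)/13557 = (1/7)*(1/13557) = 1/94899)
1/(-816143 + n(-702, -782)) = 1/(-816143 + 1/94899) = 1/(-77451154556/94899) = -94899/77451154556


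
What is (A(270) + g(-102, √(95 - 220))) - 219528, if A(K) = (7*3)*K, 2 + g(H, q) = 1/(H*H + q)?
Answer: (-1069300*√5 + 2224999439*I)/(-10404*I + 5*√5) ≈ -2.1386e+5 - 2.3842e-7*I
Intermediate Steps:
g(H, q) = -2 + 1/(q + H²) (g(H, q) = -2 + 1/(H*H + q) = -2 + 1/(H² + q) = -2 + 1/(q + H²))
A(K) = 21*K
(A(270) + g(-102, √(95 - 220))) - 219528 = (21*270 + (1 - 2*√(95 - 220) - 2*(-102)²)/(√(95 - 220) + (-102)²)) - 219528 = (5670 + (1 - 10*I*√5 - 2*10404)/(√(-125) + 10404)) - 219528 = (5670 + (1 - 10*I*√5 - 20808)/(5*I*√5 + 10404)) - 219528 = (5670 + (1 - 10*I*√5 - 20808)/(10404 + 5*I*√5)) - 219528 = (5670 + (-20807 - 10*I*√5)/(10404 + 5*I*√5)) - 219528 = -213858 + (-20807 - 10*I*√5)/(10404 + 5*I*√5)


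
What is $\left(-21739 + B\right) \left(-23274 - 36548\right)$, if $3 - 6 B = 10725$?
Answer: $1407372372$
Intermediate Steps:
$B = -1787$ ($B = \frac{1}{2} - \frac{3575}{2} = -1787$)
$\left(-21739 + B\right) \left(-23274 - 36548\right) = \left(-21739 - 1787\right) \left(-23274 - 36548\right) = \left(-23526\right) \left(-59822\right) = 1407372372$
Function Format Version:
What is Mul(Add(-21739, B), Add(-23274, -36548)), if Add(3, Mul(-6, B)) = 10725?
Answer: 1407372372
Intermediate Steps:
B = -1787 (B = Add(Rational(1, 2), Mul(Rational(-1, 6), 10725)) = Add(Rational(1, 2), Rational(-3575, 2)) = -1787)
Mul(Add(-21739, B), Add(-23274, -36548)) = Mul(Add(-21739, -1787), Add(-23274, -36548)) = Mul(-23526, -59822) = 1407372372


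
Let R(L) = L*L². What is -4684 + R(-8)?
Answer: -5196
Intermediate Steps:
R(L) = L³
-4684 + R(-8) = -4684 + (-8)³ = -4684 - 512 = -5196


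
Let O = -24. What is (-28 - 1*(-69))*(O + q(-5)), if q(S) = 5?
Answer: -779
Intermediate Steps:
(-28 - 1*(-69))*(O + q(-5)) = (-28 - 1*(-69))*(-24 + 5) = (-28 + 69)*(-19) = 41*(-19) = -779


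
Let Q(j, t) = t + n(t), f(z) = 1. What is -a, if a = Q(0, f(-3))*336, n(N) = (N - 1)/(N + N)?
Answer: -336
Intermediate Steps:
n(N) = (-1 + N)/(2*N) (n(N) = (-1 + N)/((2*N)) = (-1 + N)*(1/(2*N)) = (-1 + N)/(2*N))
Q(j, t) = t + (-1 + t)/(2*t)
a = 336 (a = (½ + 1 - ½/1)*336 = (½ + 1 - ½*1)*336 = (½ + 1 - ½)*336 = 1*336 = 336)
-a = -1*336 = -336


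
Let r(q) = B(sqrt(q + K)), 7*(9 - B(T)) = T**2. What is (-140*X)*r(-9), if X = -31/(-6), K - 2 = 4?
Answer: -6820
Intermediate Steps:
K = 6 (K = 2 + 4 = 6)
X = 31/6 (X = -31*(-1/6) = 31/6 ≈ 5.1667)
B(T) = 9 - T**2/7
r(q) = 57/7 - q/7 (r(q) = 9 - (6/7 + q/7) = 9 - (6 + q)/7 = 9 + (-6/7 - q/7) = 57/7 - q/7)
(-140*X)*r(-9) = (-140*31/6)*(57/7 - 1/7*(-9)) = -2170*(57/7 + 9/7)/3 = -2170/3*66/7 = -6820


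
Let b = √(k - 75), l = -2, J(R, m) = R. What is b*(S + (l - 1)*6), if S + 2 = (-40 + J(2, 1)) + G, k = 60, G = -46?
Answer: -104*I*√15 ≈ -402.79*I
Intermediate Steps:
b = I*√15 (b = √(60 - 75) = √(-15) = I*√15 ≈ 3.873*I)
S = -86 (S = -2 + ((-40 + 2) - 46) = -2 + (-38 - 46) = -2 - 84 = -86)
b*(S + (l - 1)*6) = (I*√15)*(-86 + (-2 - 1)*6) = (I*√15)*(-86 - 3*6) = (I*√15)*(-86 - 18) = (I*√15)*(-104) = -104*I*√15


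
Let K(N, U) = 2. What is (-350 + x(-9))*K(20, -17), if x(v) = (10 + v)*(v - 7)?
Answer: -732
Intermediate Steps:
x(v) = (-7 + v)*(10 + v) (x(v) = (10 + v)*(-7 + v) = (-7 + v)*(10 + v))
(-350 + x(-9))*K(20, -17) = (-350 + (-70 + (-9)² + 3*(-9)))*2 = (-350 + (-70 + 81 - 27))*2 = (-350 - 16)*2 = -366*2 = -732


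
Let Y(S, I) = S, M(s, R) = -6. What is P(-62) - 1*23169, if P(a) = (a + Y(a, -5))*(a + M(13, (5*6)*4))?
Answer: -14737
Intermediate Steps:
P(a) = 2*a*(-6 + a) (P(a) = (a + a)*(a - 6) = (2*a)*(-6 + a) = 2*a*(-6 + a))
P(-62) - 1*23169 = 2*(-62)*(-6 - 62) - 1*23169 = 2*(-62)*(-68) - 23169 = 8432 - 23169 = -14737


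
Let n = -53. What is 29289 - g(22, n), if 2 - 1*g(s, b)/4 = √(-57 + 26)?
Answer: 29281 + 4*I*√31 ≈ 29281.0 + 22.271*I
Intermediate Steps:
g(s, b) = 8 - 4*I*√31 (g(s, b) = 8 - 4*√(-57 + 26) = 8 - 4*I*√31)
29289 - g(22, n) = 29289 - (8 - 4*I*√31) = 29289 + (-8 + 4*I*√31) = 29281 + 4*I*√31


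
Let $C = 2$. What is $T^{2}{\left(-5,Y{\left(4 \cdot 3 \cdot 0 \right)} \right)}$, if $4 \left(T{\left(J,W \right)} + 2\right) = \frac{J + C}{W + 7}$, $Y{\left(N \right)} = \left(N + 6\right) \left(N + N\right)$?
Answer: $\frac{3481}{784} \approx 4.44$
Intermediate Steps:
$Y{\left(N \right)} = 2 N \left(6 + N\right)$ ($Y{\left(N \right)} = \left(6 + N\right) 2 N = 2 N \left(6 + N\right)$)
$T{\left(J,W \right)} = -2 + \frac{2 + J}{4 \left(7 + W\right)}$ ($T{\left(J,W \right)} = -2 + \frac{\left(J + 2\right) \frac{1}{W + 7}}{4} = -2 + \frac{\left(2 + J\right) \frac{1}{7 + W}}{4} = -2 + \frac{\frac{1}{7 + W} \left(2 + J\right)}{4} = -2 + \frac{2 + J}{4 \left(7 + W\right)}$)
$T^{2}{\left(-5,Y{\left(4 \cdot 3 \cdot 0 \right)} \right)} = \left(\frac{-54 - 5 - 8 \cdot 2 \cdot 4 \cdot 3 \cdot 0 \left(6 + 4 \cdot 3 \cdot 0\right)}{4 \left(7 + 2 \cdot 4 \cdot 3 \cdot 0 \left(6 + 4 \cdot 3 \cdot 0\right)\right)}\right)^{2} = \left(\frac{-54 - 5 - 8 \cdot 2 \cdot 12 \cdot 0 \left(6 + 12 \cdot 0\right)}{4 \left(7 + 2 \cdot 12 \cdot 0 \left(6 + 12 \cdot 0\right)\right)}\right)^{2} = \left(\frac{-54 - 5 - 8 \cdot 2 \cdot 0 \left(6 + 0\right)}{4 \left(7 + 2 \cdot 0 \left(6 + 0\right)\right)}\right)^{2} = \left(\frac{-54 - 5 - 8 \cdot 2 \cdot 0 \cdot 6}{4 \left(7 + 2 \cdot 0 \cdot 6\right)}\right)^{2} = \left(\frac{-54 - 5 - 0}{4 \left(7 + 0\right)}\right)^{2} = \left(\frac{-54 - 5 + 0}{4 \cdot 7}\right)^{2} = \left(\frac{1}{4} \cdot \frac{1}{7} \left(-59\right)\right)^{2} = \left(- \frac{59}{28}\right)^{2} = \frac{3481}{784}$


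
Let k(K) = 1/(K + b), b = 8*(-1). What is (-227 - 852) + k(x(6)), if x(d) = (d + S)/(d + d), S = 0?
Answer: -16187/15 ≈ -1079.1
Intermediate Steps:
b = -8
x(d) = 1/2 (x(d) = (d + 0)/(d + d) = d/((2*d)) = d*(1/(2*d)) = 1/2)
k(K) = 1/(-8 + K) (k(K) = 1/(K - 8) = 1/(-8 + K))
(-227 - 852) + k(x(6)) = (-227 - 852) + 1/(-8 + 1/2) = -1079 + 1/(-15/2) = -1079 - 2/15 = -16187/15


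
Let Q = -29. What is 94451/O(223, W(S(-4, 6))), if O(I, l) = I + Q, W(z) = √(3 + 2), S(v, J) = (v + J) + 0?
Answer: 94451/194 ≈ 486.86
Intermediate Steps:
S(v, J) = J + v (S(v, J) = (J + v) + 0 = J + v)
W(z) = √5
O(I, l) = -29 + I (O(I, l) = I - 29 = -29 + I)
94451/O(223, W(S(-4, 6))) = 94451/(-29 + 223) = 94451/194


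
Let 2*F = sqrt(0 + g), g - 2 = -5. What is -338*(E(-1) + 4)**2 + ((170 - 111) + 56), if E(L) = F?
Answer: -10079/2 - 1352*I*sqrt(3) ≈ -5039.5 - 2341.7*I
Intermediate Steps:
g = -3 (g = 2 - 5 = -3)
F = I*sqrt(3)/2 (F = sqrt(0 - 3)/2 = sqrt(-3)/2 = (I*sqrt(3))/2 = I*sqrt(3)/2 ≈ 0.86602*I)
E(L) = I*sqrt(3)/2
-338*(E(-1) + 4)**2 + ((170 - 111) + 56) = -338*(I*sqrt(3)/2 + 4)**2 + ((170 - 111) + 56) = -338*(4 + I*sqrt(3)/2)**2 + (59 + 56) = -338*(4 + I*sqrt(3)/2)**2 + 115 = 115 - 338*(4 + I*sqrt(3)/2)**2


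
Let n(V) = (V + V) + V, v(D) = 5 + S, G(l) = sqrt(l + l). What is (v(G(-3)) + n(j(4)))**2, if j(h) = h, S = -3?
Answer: 196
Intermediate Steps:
G(l) = sqrt(2)*sqrt(l) (G(l) = sqrt(2*l) = sqrt(2)*sqrt(l))
v(D) = 2 (v(D) = 5 - 3 = 2)
n(V) = 3*V (n(V) = 2*V + V = 3*V)
(v(G(-3)) + n(j(4)))**2 = (2 + 3*4)**2 = (2 + 12)**2 = 14**2 = 196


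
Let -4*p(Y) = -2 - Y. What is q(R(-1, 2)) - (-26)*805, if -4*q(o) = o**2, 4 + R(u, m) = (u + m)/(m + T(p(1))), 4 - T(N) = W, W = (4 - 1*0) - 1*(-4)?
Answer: 334799/16 ≈ 20925.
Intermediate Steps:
p(Y) = 1/2 + Y/4 (p(Y) = -(-2 - Y)/4 = 1/2 + Y/4)
W = 8 (W = (4 + 0) + 4 = 4 + 4 = 8)
T(N) = -4 (T(N) = 4 - 1*8 = 4 - 8 = -4)
R(u, m) = -4 + (m + u)/(-4 + m) (R(u, m) = -4 + (u + m)/(m - 4) = -4 + (m + u)/(-4 + m))
q(o) = -o**2/4
q(R(-1, 2)) - (-26)*805 = -(16 - 1 - 3*2)**2/(-4 + 2)**2/4 - (-26)*805 = -(16 - 1 - 6)**2/4/4 - 1*(-20930) = -(-1/2*9)**2/4 + 20930 = -(-9/2)**2/4 + 20930 = -1/4*81/4 + 20930 = -81/16 + 20930 = 334799/16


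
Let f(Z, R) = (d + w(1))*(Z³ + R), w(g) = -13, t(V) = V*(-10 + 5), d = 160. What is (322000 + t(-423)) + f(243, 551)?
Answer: 2109694441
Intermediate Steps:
t(V) = -5*V (t(V) = V*(-5) = -5*V)
f(Z, R) = 147*R + 147*Z³ (f(Z, R) = (160 - 13)*(Z³ + R) = 147*(R + Z³) = 147*R + 147*Z³)
(322000 + t(-423)) + f(243, 551) = (322000 - 5*(-423)) + (147*551 + 147*243³) = (322000 + 2115) + (80997 + 147*14348907) = 324115 + (80997 + 2109289329) = 324115 + 2109370326 = 2109694441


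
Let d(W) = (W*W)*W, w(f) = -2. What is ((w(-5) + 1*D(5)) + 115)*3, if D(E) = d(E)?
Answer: 714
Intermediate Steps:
d(W) = W³ (d(W) = W²*W = W³)
D(E) = E³
((w(-5) + 1*D(5)) + 115)*3 = ((-2 + 1*5³) + 115)*3 = ((-2 + 1*125) + 115)*3 = ((-2 + 125) + 115)*3 = (123 + 115)*3 = 238*3 = 714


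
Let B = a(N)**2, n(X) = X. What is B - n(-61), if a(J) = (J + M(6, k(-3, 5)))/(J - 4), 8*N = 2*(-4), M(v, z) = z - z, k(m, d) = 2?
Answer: 1526/25 ≈ 61.040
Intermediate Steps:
M(v, z) = 0
N = -1 (N = (2*(-4))/8 = (1/8)*(-8) = -1)
a(J) = J/(-4 + J) (a(J) = (J + 0)/(J - 4) = J/(-4 + J))
B = 1/25 (B = (-1/(-4 - 1))**2 = (-1/(-5))**2 = (-1*(-1/5))**2 = (1/5)**2 = 1/25 ≈ 0.040000)
B - n(-61) = 1/25 - 1*(-61) = 1/25 + 61 = 1526/25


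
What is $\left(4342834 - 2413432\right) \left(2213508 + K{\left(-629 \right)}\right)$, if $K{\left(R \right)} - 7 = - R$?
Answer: $4271973861888$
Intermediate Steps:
$K{\left(R \right)} = 7 - R$
$\left(4342834 - 2413432\right) \left(2213508 + K{\left(-629 \right)}\right) = \left(4342834 - 2413432\right) \left(2213508 + \left(7 - -629\right)\right) = 1929402 \left(2213508 + \left(7 + 629\right)\right) = 1929402 \left(2213508 + 636\right) = 1929402 \cdot 2214144 = 4271973861888$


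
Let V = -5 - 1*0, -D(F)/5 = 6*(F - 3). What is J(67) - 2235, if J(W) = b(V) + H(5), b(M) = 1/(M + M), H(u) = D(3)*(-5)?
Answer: -22351/10 ≈ -2235.1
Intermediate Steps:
D(F) = 90 - 30*F (D(F) = -30*(F - 3) = -30*(-3 + F) = -5*(-18 + 6*F) = 90 - 30*F)
V = -5 (V = -5 + 0 = -5)
H(u) = 0 (H(u) = (90 - 30*3)*(-5) = (90 - 90)*(-5) = 0*(-5) = 0)
b(M) = 1/(2*M)
J(W) = -1/10 (J(W) = (1/2)/(-5) + 0 = (1/2)*(-1/5) + 0 = -1/10 + 0 = -1/10)
J(67) - 2235 = -1/10 - 2235 = -22351/10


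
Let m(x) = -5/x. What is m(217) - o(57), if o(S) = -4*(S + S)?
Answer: 98947/217 ≈ 455.98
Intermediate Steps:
o(S) = -8*S
m(217) - o(57) = -5/217 - (-8)*57 = -5*1/217 - 1*(-456) = -5/217 + 456 = 98947/217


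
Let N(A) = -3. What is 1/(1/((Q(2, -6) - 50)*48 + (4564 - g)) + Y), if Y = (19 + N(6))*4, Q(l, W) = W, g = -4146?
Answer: 6022/385409 ≈ 0.015625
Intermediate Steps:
Y = 64 (Y = (19 - 3)*4 = 16*4 = 64)
1/(1/((Q(2, -6) - 50)*48 + (4564 - g)) + Y) = 1/(1/((-6 - 50)*48 + (4564 - 1*(-4146))) + 64) = 1/(1/(-56*48 + (4564 + 4146)) + 64) = 1/(1/(-2688 + 8710) + 64) = 1/(1/6022 + 64) = 1/(385409/6022) = 6022/385409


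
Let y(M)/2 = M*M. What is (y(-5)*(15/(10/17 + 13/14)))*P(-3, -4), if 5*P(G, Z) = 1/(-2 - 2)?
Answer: -8925/361 ≈ -24.723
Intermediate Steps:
y(M) = 2*M² (y(M) = 2*(M*M) = 2*M²)
P(G, Z) = -1/20 (P(G, Z) = 1/(5*(-2 - 2)) = (⅕)/(-4) = (⅕)*(-¼) = -1/20)
(y(-5)*(15/(10/17 + 13/14)))*P(-3, -4) = ((2*(-5)²)*(15/(10/17 + 13/14)))*(-1/20) = ((2*25)*(15/(10*(1/17) + 13*(1/14))))*(-1/20) = (50*(15/(10/17 + 13/14)))*(-1/20) = (50*(15/(361/238)))*(-1/20) = (50*(15*(238/361)))*(-1/20) = (50*(3570/361))*(-1/20) = (178500/361)*(-1/20) = -8925/361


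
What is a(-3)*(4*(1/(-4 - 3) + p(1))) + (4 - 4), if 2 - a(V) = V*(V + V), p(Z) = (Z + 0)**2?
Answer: -384/7 ≈ -54.857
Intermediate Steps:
p(Z) = Z**2
a(V) = 2 - 2*V**2 (a(V) = 2 - V*(V + V) = 2 - V*2*V = 2 - 2*V**2)
a(-3)*(4*(1/(-4 - 3) + p(1))) + (4 - 4) = (2 - 2*(-3)**2)*(4*(1/(-4 - 3) + 1**2)) + (4 - 4) = (2 - 2*9)*(4*(1/(-7) + 1)) + 0 = (2 - 18)*(4*(-1/7 + 1)) + 0 = -64*6/7 + 0 = -16*24/7 + 0 = -384/7 + 0 = -384/7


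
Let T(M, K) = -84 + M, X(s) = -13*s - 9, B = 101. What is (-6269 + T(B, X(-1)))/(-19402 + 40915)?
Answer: -2084/7171 ≈ -0.29062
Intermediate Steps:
X(s) = -9 - 13*s
(-6269 + T(B, X(-1)))/(-19402 + 40915) = (-6269 + (-84 + 101))/(-19402 + 40915) = (-6269 + 17)/21513 = -6252*1/21513 = -2084/7171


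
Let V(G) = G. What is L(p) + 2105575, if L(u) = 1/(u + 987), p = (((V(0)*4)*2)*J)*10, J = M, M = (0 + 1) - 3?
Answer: 2078202526/987 ≈ 2.1056e+6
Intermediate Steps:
M = -2 (M = 1 - 3 = -2)
J = -2
p = 0 (p = (((0*4)*2)*(-2))*10 = ((0*2)*(-2))*10 = (0*(-2))*10 = 0*10 = 0)
L(u) = 1/(987 + u)
L(p) + 2105575 = 1/(987 + 0) + 2105575 = 1/987 + 2105575 = 2078202526/987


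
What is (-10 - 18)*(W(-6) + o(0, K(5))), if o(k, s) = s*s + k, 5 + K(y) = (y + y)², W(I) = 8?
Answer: -252924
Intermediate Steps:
K(y) = -5 + 4*y² (K(y) = -5 + (y + y)² = -5 + (2*y)² = -5 + 4*y²)
o(k, s) = k + s² (o(k, s) = s² + k = k + s²)
(-10 - 18)*(W(-6) + o(0, K(5))) = (-10 - 18)*(8 + (0 + (-5 + 4*5²)²)) = -28*(8 + (0 + (-5 + 4*25)²)) = -28*(8 + (0 + (-5 + 100)²)) = -28*(8 + (0 + 95²)) = -28*(8 + (0 + 9025)) = -28*(8 + 9025) = -28*9033 = -252924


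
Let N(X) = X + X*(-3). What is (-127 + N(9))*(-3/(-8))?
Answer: -435/8 ≈ -54.375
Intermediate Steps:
N(X) = -2*X (N(X) = X - 3*X = -2*X)
(-127 + N(9))*(-3/(-8)) = (-127 - 2*9)*(-3/(-8)) = (-127 - 18)*(-3*(-1/8)) = -145*3/8 = -435/8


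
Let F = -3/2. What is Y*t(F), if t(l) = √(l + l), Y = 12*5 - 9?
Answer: 51*I*√3 ≈ 88.335*I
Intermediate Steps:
F = -3/2 (F = -3*½ = -3/2 ≈ -1.5000)
Y = 51 (Y = 60 - 9 = 51)
t(l) = √2*√l (t(l) = √(2*l) = √2*√l)
Y*t(F) = 51*(√2*√(-3/2)) = 51*(√2*(I*√6/2)) = 51*(I*√3) = 51*I*√3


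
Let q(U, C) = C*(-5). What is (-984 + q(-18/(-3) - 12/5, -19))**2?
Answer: 790321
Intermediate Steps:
q(U, C) = -5*C
(-984 + q(-18/(-3) - 12/5, -19))**2 = (-984 - 5*(-19))**2 = (-984 + 95)**2 = (-889)**2 = 790321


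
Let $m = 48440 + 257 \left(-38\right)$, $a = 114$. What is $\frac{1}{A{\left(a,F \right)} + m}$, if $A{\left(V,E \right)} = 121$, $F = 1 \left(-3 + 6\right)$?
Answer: $\frac{1}{38795} \approx 2.5777 \cdot 10^{-5}$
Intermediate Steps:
$F = 3$ ($F = 1 \cdot 3 = 3$)
$m = 38674$ ($m = 48440 - 9766 = 38674$)
$\frac{1}{A{\left(a,F \right)} + m} = \frac{1}{121 + 38674} = \frac{1}{38795}$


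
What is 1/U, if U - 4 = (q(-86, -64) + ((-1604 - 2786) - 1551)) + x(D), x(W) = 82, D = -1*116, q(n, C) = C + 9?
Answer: -1/5910 ≈ -0.00016920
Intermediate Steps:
q(n, C) = 9 + C
D = -116
U = -5910 (U = 4 + (((9 - 64) + ((-1604 - 2786) - 1551)) + 82) = 4 + ((-55 + (-4390 - 1551)) + 82) = 4 + ((-55 - 5941) + 82) = 4 + (-5996 + 82) = 4 - 5914 = -5910)
1/U = 1/(-5910) = -1/5910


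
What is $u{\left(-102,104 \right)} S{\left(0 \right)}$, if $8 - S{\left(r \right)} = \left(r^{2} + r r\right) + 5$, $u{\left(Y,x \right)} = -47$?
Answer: $-141$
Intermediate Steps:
$S{\left(r \right)} = 3 - 2 r^{2}$ ($S{\left(r \right)} = 8 - \left(\left(r^{2} + r r\right) + 5\right) = 8 - \left(\left(r^{2} + r^{2}\right) + 5\right) = 8 - \left(2 r^{2} + 5\right) = 8 - \left(5 + 2 r^{2}\right) = 3 - 2 r^{2}$)
$u{\left(-102,104 \right)} S{\left(0 \right)} = - 47 \left(3 - 2 \cdot 0^{2}\right) = - 47 \left(3 - 0\right) = - 47 \left(3 + 0\right) = \left(-47\right) 3 = -141$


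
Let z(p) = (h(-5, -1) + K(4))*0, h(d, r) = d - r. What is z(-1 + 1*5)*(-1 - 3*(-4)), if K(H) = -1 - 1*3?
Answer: 0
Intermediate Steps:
K(H) = -4 (K(H) = -1 - 3 = -4)
z(p) = 0 (z(p) = ((-5 - 1*(-1)) - 4)*0 = ((-5 + 1) - 4)*0 = (-4 - 4)*0 = -8*0 = 0)
z(-1 + 1*5)*(-1 - 3*(-4)) = 0*(-1 - 3*(-4)) = 0*(-1 + 12) = 0*11 = 0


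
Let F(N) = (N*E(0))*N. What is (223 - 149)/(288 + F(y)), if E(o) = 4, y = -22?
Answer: 37/1112 ≈ 0.033273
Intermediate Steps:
F(N) = 4*N² (F(N) = (N*4)*N = (4*N)*N = 4*N²)
(223 - 149)/(288 + F(y)) = (223 - 149)/(288 + 4*(-22)²) = 74/(288 + 4*484) = 74/(288 + 1936) = 74/2224 = 74*(1/2224) = 37/1112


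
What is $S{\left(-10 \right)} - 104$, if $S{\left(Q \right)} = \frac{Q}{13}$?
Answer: $- \frac{1362}{13} \approx -104.77$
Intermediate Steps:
$S{\left(Q \right)} = \frac{Q}{13}$ ($S{\left(Q \right)} = Q \frac{1}{13} = \frac{Q}{13}$)
$S{\left(-10 \right)} - 104 = \frac{1}{13} \left(-10\right) - 104 = - \frac{10}{13} - 104 = - \frac{1362}{13}$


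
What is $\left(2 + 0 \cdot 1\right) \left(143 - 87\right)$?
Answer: $112$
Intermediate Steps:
$\left(2 + 0 \cdot 1\right) \left(143 - 87\right) = \left(2 + 0\right) 56 = 2 \cdot 56 = 112$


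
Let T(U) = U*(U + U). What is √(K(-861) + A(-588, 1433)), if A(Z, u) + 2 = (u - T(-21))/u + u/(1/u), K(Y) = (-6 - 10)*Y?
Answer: 3*√471678068910/1433 ≈ 1437.8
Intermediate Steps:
K(Y) = -16*Y
T(U) = 2*U² (T(U) = U*(2*U) = 2*U²)
A(Z, u) = -2 + u² + (-882 + u)/u (A(Z, u) = -2 + ((u - 2*(-21)²)/u + u/(1/u)) = -2 + ((u - 2*441)/u + u*u) = -2 + ((u - 1*882)/u + u²) = -2 + ((u - 882)/u + u²) = -2 + ((-882 + u)/u + u²) = -2 + (u² + (-882 + u)/u) = -2 + u² + (-882 + u)/u)
√(K(-861) + A(-588, 1433)) = √(-16*(-861) + (-882 + 1433³ - 1*1433)/1433) = √(13776 + (-882 + 2942649737 - 1433)/1433) = √(13776 + (1/1433)*2942647422) = √(13776 + 2942647422/1433) = √(2962388430/1433) = 3*√471678068910/1433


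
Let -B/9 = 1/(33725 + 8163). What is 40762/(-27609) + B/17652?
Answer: -10046569134731/6804762400128 ≈ -1.4764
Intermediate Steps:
B = -9/41888 (B = -9/(33725 + 8163) = -9/41888 ≈ -0.00021486)
40762/(-27609) + B/17652 = 40762/(-27609) - 9/41888/17652 = 40762*(-1/27609) - 9/41888*1/17652 = -40762/27609 - 3/246468992 = -10046569134731/6804762400128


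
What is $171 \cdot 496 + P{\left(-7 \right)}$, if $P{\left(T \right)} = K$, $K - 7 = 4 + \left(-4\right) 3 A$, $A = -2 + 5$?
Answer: $84791$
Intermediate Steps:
$A = 3$
$K = -25$ ($K = 7 + \left(4 + \left(-4\right) 3 \cdot 3\right) = 7 + \left(4 - 36\right) = 7 - 32 = -25$)
$P{\left(T \right)} = -25$
$171 \cdot 496 + P{\left(-7 \right)} = 171 \cdot 496 - 25 = 84816 - 25 = 84791$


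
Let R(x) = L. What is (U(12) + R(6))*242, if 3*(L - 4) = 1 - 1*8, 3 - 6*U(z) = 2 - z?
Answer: 2783/3 ≈ 927.67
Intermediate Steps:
U(z) = ⅙ + z/6 (U(z) = ½ - (2 - z)/6 = ½ + (-⅓ + z/6) = ⅙ + z/6)
L = 5/3 (L = 4 + (1 - 1*8)/3 = 4 + (1 - 8)/3 = 4 + (⅓)*(-7) = 4 - 7/3 = 5/3 ≈ 1.6667)
R(x) = 5/3
(U(12) + R(6))*242 = ((⅙ + (⅙)*12) + 5/3)*242 = ((⅙ + 2) + 5/3)*242 = (13/6 + 5/3)*242 = (23/6)*242 = 2783/3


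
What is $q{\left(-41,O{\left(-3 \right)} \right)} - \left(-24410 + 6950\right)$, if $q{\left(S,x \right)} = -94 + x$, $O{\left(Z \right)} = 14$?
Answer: $17380$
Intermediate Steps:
$q{\left(-41,O{\left(-3 \right)} \right)} - \left(-24410 + 6950\right) = \left(-94 + 14\right) - \left(-24410 + 6950\right) = -80 - -17460 = -80 + 17460 = 17380$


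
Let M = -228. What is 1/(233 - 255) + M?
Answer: -5017/22 ≈ -228.05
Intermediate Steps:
1/(233 - 255) + M = 1/(233 - 255) - 228 = 1/(-22) - 228 = -1/22 - 228 = -5017/22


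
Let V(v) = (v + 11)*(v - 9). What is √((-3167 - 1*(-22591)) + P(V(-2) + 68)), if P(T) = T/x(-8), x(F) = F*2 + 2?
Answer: √3807538/14 ≈ 139.38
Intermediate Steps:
V(v) = (-9 + v)*(11 + v) (V(v) = (11 + v)*(-9 + v) = (-9 + v)*(11 + v))
x(F) = 2 + 2*F (x(F) = 2*F + 2 = 2 + 2*F)
P(T) = -T/14 (P(T) = T/(2 + 2*(-8)) = T/(2 - 16) = T/(-14) = T*(-1/14) = -T/14)
√((-3167 - 1*(-22591)) + P(V(-2) + 68)) = √((-3167 - 1*(-22591)) - ((-99 + (-2)² + 2*(-2)) + 68)/14) = √((-3167 + 22591) - ((-99 + 4 - 4) + 68)/14) = √(19424 - (-99 + 68)/14) = √(19424 - 1/14*(-31)) = √(19424 + 31/14) = √(271967/14) = √3807538/14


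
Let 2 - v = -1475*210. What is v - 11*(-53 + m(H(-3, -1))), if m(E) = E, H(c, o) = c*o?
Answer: 310302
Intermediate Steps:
v = 309752 (v = 2 - (-1475)*210 = 2 - 1*(-309750) = 2 + 309750 = 309752)
v - 11*(-53 + m(H(-3, -1))) = 309752 - 11*(-53 - 3*(-1)) = 309752 - 11*(-53 + 3) = 309752 - 11*(-50) = 309752 - 1*(-550) = 309752 + 550 = 310302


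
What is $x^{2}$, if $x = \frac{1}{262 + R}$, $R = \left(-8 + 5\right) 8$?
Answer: $\frac{1}{56644} \approx 1.7654 \cdot 10^{-5}$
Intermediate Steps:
$R = -24$ ($R = \left(-3\right) 8 = -24$)
$x = \frac{1}{238}$ ($x = \frac{1}{262 - 24} = \frac{1}{238} \approx 0.0042017$)
$x^{2} = \left(\frac{1}{238}\right)^{2} = \frac{1}{56644}$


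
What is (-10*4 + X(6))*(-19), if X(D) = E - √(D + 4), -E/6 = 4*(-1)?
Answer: 304 + 19*√10 ≈ 364.08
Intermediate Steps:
E = 24 (E = -24*(-1) = -6*(-4) = 24)
X(D) = 24 - √(4 + D) (X(D) = 24 - √(D + 4) = 24 - √(4 + D))
(-10*4 + X(6))*(-19) = (-10*4 + (24 - √(4 + 6)))*(-19) = (-40 + (24 - √10))*(-19) = (-16 - √10)*(-19) = 304 + 19*√10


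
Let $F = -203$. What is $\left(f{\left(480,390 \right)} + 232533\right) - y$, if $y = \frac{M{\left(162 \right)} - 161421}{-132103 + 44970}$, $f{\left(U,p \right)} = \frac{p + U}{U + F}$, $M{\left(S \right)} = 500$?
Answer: $\frac{5612410745846}{24135841} \approx 2.3253 \cdot 10^{5}$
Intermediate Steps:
$f{\left(U,p \right)} = \frac{U + p}{-203 + U}$ ($f{\left(U,p \right)} = \frac{p + U}{U - 203} = \frac{U + p}{-203 + U}$)
$y = \frac{160921}{87133}$ ($y = \frac{500 - 161421}{-132103 + 44970} = - \frac{160921}{-87133} = \left(-160921\right) \left(- \frac{1}{87133}\right) = \frac{160921}{87133} \approx 1.8468$)
$\left(f{\left(480,390 \right)} + 232533\right) - y = \left(\frac{480 + 390}{-203 + 480} + 232533\right) - \frac{160921}{87133} = \left(\frac{1}{277} \cdot 870 + 232533\right) - \frac{160921}{87133} = \left(\frac{870}{277} + 232533\right) - \frac{160921}{87133} = \frac{64412511}{277} - \frac{160921}{87133} = \frac{5612410745846}{24135841}$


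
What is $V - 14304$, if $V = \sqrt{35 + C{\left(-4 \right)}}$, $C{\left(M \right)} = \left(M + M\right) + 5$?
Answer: $-14304 + 4 \sqrt{2} \approx -14298.0$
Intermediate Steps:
$C{\left(M \right)} = 5 + 2 M$ ($C{\left(M \right)} = 2 M + 5 = 5 + 2 M$)
$V = 4 \sqrt{2}$ ($V = \sqrt{35 + \left(5 + 2 \left(-4\right)\right)} = \sqrt{35 + \left(5 - 8\right)} = \sqrt{35 - 3} = \sqrt{32} = 4 \sqrt{2} \approx 5.6569$)
$V - 14304 = 4 \sqrt{2} - 14304 = -14304 + 4 \sqrt{2}$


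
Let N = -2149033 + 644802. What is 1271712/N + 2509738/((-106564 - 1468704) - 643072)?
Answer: -3298157649779/1668447898270 ≈ -1.9768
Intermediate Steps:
N = -1504231
1271712/N + 2509738/((-106564 - 1468704) - 643072) = 1271712/(-1504231) + 2509738/((-106564 - 1468704) - 643072) = 1271712*(-1/1504231) + 2509738/(-1575268 - 643072) = -1271712/1504231 + 2509738/(-2218340) = -1271712/1504231 + 2509738*(-1/2218340) = -1271712/1504231 - 1254869/1109170 = -3298157649779/1668447898270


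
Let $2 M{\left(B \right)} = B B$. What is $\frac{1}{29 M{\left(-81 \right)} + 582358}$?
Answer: $\frac{2}{1354985} \approx 1.476 \cdot 10^{-6}$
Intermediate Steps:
$M{\left(B \right)} = \frac{B^{2}}{2}$ ($M{\left(B \right)} = \frac{B B}{2} = \frac{B^{2}}{2}$)
$\frac{1}{29 M{\left(-81 \right)} + 582358} = \frac{1}{29 \frac{\left(-81\right)^{2}}{2} + 582358} = \frac{1}{29 \cdot \frac{1}{2} \cdot 6561 + 582358} = \frac{1}{29 \cdot \frac{6561}{2} + 582358} = \frac{1}{\frac{190269}{2} + 582358} = \frac{1}{\frac{1354985}{2}} = \frac{2}{1354985}$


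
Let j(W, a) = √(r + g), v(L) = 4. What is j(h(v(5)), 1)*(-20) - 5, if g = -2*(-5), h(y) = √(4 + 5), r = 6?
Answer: -85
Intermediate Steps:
h(y) = 3 (h(y) = √9 = 3)
g = 10
j(W, a) = 4 (j(W, a) = √(6 + 10) = √16 = 4)
j(h(v(5)), 1)*(-20) - 5 = 4*(-20) - 5 = -80 - 5 = -85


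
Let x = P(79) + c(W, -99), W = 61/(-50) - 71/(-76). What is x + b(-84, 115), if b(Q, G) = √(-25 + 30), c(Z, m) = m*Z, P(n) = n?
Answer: 203857/1900 + √5 ≈ 109.53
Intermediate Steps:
W = -543/1900 (W = 61*(-1/50) - 71*(-1/76) = -61/50 + 71/76 = -543/1900 ≈ -0.28579)
c(Z, m) = Z*m
b(Q, G) = √5
x = 203857/1900 (x = 79 - 543/1900*(-99) = 79 + 53757/1900 = 203857/1900 ≈ 107.29)
x + b(-84, 115) = 203857/1900 + √5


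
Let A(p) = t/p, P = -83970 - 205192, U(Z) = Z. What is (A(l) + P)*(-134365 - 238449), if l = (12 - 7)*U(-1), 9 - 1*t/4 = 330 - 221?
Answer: 107773816748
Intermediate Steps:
t = -400 (t = 36 - 4*(330 - 221) = 36 - 4*109 = 36 - 436 = -400)
l = -5 (l = (12 - 7)*(-1) = 5*(-1) = -5)
P = -289162
A(p) = -400/p
(A(l) + P)*(-134365 - 238449) = (-400/(-5) - 289162)*(-134365 - 238449) = (-400*(-⅕) - 289162)*(-372814) = (80 - 289162)*(-372814) = -289082*(-372814) = 107773816748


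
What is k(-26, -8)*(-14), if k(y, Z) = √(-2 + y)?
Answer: -28*I*√7 ≈ -74.081*I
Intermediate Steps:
k(-26, -8)*(-14) = √(-2 - 26)*(-14) = √(-28)*(-14) = (2*I*√7)*(-14) = -28*I*√7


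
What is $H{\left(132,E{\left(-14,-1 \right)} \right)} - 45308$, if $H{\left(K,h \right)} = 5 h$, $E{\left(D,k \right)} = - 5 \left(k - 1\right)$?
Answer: $-45258$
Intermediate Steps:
$E{\left(D,k \right)} = 5 - 5 k$ ($E{\left(D,k \right)} = - 5 \left(-1 + k\right) = 5 - 5 k$)
$H{\left(132,E{\left(-14,-1 \right)} \right)} - 45308 = 5 \left(5 - -5\right) - 45308 = 5 \left(5 + 5\right) - 45308 = 5 \cdot 10 - 45308 = 50 - 45308 = -45258$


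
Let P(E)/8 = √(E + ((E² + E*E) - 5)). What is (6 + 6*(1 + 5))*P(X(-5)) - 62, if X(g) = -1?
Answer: -62 + 672*I ≈ -62.0 + 672.0*I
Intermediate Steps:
P(E) = 8*√(-5 + E + 2*E²) (P(E) = 8*√(E + ((E² + E*E) - 5)) = 8*√(E + ((E² + E²) - 5)) = 8*√(E + (2*E² - 5)) = 8*√(E + (-5 + 2*E²)) = 8*√(-5 + E + 2*E²))
(6 + 6*(1 + 5))*P(X(-5)) - 62 = (6 + 6*(1 + 5))*(8*√(-5 - 1 + 2*(-1)²)) - 62 = (6 + 6*6)*(8*√(-5 - 1 + 2*1)) - 62 = (6 + 36)*(8*√(-5 - 1 + 2)) - 62 = 42*(8*√(-4)) - 62 = 42*(8*(2*I)) - 62 = 42*(16*I) - 62 = 672*I - 62 = -62 + 672*I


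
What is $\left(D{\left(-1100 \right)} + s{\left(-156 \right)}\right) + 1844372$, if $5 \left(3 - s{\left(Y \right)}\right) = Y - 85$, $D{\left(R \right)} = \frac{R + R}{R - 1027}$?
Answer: $\frac{19615451732}{10635} \approx 1.8444 \cdot 10^{6}$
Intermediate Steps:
$D{\left(R \right)} = \frac{2 R}{-1027 + R}$
$s{\left(Y \right)} = 20 - \frac{Y}{5}$ ($s{\left(Y \right)} = 3 - \frac{Y - 85}{5} = 3 - \frac{-85 + Y}{5} = 3 - \left(-17 + \frac{Y}{5}\right) = 20 - \frac{Y}{5}$)
$\left(D{\left(-1100 \right)} + s{\left(-156 \right)}\right) + 1844372 = \left(2 \left(-1100\right) \frac{1}{-1027 - 1100} + \left(20 - - \frac{156}{5}\right)\right) + 1844372 = \left(2 \left(-1100\right) \frac{1}{-2127} + \left(20 + \frac{156}{5}\right)\right) + 1844372 = \left(2 \left(-1100\right) \left(- \frac{1}{2127}\right) + \frac{256}{5}\right) + 1844372 = \left(\frac{2200}{2127} + \frac{256}{5}\right) + 1844372 = \frac{555512}{10635} + 1844372 = \frac{19615451732}{10635}$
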